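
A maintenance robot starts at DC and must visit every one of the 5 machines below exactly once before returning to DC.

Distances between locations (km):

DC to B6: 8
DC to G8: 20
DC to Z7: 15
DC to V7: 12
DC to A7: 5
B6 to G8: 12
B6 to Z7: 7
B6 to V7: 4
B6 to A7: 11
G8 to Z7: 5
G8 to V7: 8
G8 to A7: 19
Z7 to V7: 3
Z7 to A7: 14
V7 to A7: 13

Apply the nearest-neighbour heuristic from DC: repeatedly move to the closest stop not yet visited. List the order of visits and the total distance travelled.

Nearest-neighbour total = 48 km; route DC → A7 → B6 → V7 → Z7 → G8 → DC.

DC → [A7:5 / B6:8 / V7:12 / Z7:15 / G8:20] → A7 (5)
A7 → [B6:11 / V7:13 / Z7:14 / G8:19] → B6 (11)
B6 → [V7:4 / Z7:7 / G8:12] → V7 (4)
V7 → [Z7:3 / G8:8] → Z7 (3)
Z7 → [G8:5] → G8 (5)
Return G8→DC: 20.
Total = 5 + 11 + 4 + 3 + 5 + 20 = 48.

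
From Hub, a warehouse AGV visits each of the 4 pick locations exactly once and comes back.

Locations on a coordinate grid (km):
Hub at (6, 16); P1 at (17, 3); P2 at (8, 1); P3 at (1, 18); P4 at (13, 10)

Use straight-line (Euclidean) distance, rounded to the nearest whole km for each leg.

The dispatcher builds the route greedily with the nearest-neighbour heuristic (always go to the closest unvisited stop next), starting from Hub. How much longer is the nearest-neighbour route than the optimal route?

2 km longer than the optimal tour.

From Hub: P3=5, P4=9, P2=15, P1=17 → choose P3 (5).
From P3: P4=14, P2=18, P1=22 → choose P4 (14).
From P4: P1=8, P2=10 → choose P1 (8).
From P1: P2=9 → choose P2 (9).
NN route Hub → P3 → P4 → P1 → P2 → Hub costs 51.
Optimal: Hub → P3 → P2 → P1 → P4 → Hub costs 49 (by enumerating all 12 distinct tours).
Excess = 51 − 49 = 2.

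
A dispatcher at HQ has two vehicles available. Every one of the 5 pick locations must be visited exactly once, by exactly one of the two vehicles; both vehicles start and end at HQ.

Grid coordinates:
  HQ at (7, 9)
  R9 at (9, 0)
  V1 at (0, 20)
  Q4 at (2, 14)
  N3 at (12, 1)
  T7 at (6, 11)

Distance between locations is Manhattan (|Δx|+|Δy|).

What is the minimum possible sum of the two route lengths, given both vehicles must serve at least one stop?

Try each way of splitting the stops between the two vehicles (each non-empty) and, for each split, find the best tour for each vehicle:
  {R9} + {V1, Q4, N3, T7}: 22 + 62 = 84
  {V1} + {R9, Q4, N3, T7}: 36 + 48 = 84
  {R9, V1} + {Q4, N3, T7}: 58 + 46 = 104
  {Q4} + {R9, V1, N3, T7}: 20 + 64 = 84
  {R9, Q4} + {V1, N3, T7}: 42 + 62 = 104
  {V1, Q4} + {R9, N3, T7}: 36 + 34 = 70
  … (15 splits in total)
  {R9, N3} + {V1, Q4, T7}: 28 + 36 = 64  ← best
Best: vehicle 1 HQ → R9 → N3 → HQ = 28; vehicle 2 HQ → V1 → Q4 → T7 → HQ = 36; combined 64.

Minimum combined distance: 64.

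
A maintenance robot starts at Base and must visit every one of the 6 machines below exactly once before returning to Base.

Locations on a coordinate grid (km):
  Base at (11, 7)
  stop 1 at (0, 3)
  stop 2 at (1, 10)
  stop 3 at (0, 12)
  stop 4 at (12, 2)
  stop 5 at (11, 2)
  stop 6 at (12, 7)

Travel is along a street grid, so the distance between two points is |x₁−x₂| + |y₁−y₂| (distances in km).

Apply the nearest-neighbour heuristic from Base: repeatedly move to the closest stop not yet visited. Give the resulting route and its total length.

From Base: distances to unvisited — stop 6=1, stop 5=5, stop 4=6, stop 2=13, stop 1=15, stop 3=16. Nearest is stop 6 (1).
From stop 6: distances to unvisited — stop 4=5, stop 5=6, stop 2=14, stop 1=16, stop 3=17. Nearest is stop 4 (5).
From stop 4: distances to unvisited — stop 5=1, stop 1=13, stop 2=19, stop 3=22. Nearest is stop 5 (1).
From stop 5: distances to unvisited — stop 1=12, stop 2=18, stop 3=21. Nearest is stop 1 (12).
From stop 1: distances to unvisited — stop 2=8, stop 3=9. Nearest is stop 2 (8).
From stop 2: distances to unvisited — stop 3=3. Nearest is stop 3 (3).
Return stop 3→Base: 16.
Total = 1 + 5 + 1 + 12 + 8 + 3 + 16 = 46.

Nearest-neighbour total = 46 km; route Base → stop 6 → stop 4 → stop 5 → stop 1 → stop 2 → stop 3 → Base.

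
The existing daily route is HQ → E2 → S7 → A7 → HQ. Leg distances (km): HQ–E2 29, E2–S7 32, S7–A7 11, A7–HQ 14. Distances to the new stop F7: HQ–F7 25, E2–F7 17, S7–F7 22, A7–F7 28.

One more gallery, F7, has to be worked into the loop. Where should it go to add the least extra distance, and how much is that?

Minimum extra distance: 7 km, inserting F7 between E2 and S7.

Insertion cost between consecutive stops i–j is d(i,F7) + d(F7,j) − d(i,j):
  between HQ and E2: 25 + 17 − 29 = 13
  between E2 and S7: 17 + 22 − 32 = 7
  between S7 and A7: 22 + 28 − 11 = 39
  between A7 and HQ: 28 + 25 − 14 = 39
Cheapest insertion is between E2 and S7, adding 7.
New total = 86 + 7 = 93.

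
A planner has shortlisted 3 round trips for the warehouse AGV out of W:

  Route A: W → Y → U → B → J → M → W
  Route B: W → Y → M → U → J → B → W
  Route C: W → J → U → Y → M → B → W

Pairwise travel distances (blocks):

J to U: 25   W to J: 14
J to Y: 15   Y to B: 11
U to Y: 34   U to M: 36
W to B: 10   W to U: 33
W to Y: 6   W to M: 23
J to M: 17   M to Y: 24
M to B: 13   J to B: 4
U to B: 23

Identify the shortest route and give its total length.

Route A: 6 + 34 + 23 + 4 + 17 + 23 = 107
Route B: 6 + 24 + 36 + 25 + 4 + 10 = 105
Route C: 14 + 25 + 34 + 24 + 13 + 10 = 120

105 blocks — Route B is the shortest.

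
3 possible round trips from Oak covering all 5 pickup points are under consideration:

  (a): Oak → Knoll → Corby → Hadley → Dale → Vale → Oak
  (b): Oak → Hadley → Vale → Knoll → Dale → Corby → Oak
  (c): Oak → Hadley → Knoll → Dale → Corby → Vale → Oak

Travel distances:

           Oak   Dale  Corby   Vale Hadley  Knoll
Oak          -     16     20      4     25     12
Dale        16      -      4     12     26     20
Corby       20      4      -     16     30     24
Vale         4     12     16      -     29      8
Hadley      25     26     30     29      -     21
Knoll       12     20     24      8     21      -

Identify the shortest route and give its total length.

(a): 12 + 24 + 30 + 26 + 12 + 4 = 108
(b): 25 + 29 + 8 + 20 + 4 + 20 = 106
(c): 25 + 21 + 20 + 4 + 16 + 4 = 90

90 — (c) is the shortest.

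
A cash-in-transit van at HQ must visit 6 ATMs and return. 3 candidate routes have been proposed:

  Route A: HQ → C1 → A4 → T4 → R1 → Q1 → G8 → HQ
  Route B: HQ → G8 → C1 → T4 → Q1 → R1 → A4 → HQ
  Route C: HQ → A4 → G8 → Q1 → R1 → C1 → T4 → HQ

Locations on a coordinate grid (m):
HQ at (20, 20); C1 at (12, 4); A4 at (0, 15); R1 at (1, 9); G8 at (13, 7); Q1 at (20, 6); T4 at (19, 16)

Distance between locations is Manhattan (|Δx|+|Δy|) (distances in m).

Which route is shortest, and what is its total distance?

Route A: 24 + 23 + 20 + 25 + 22 + 8 + 20 = 142
Route B: 20 + 4 + 19 + 11 + 22 + 7 + 25 = 108
Route C: 25 + 21 + 8 + 22 + 16 + 19 + 5 = 116

108 m — Route B is the shortest.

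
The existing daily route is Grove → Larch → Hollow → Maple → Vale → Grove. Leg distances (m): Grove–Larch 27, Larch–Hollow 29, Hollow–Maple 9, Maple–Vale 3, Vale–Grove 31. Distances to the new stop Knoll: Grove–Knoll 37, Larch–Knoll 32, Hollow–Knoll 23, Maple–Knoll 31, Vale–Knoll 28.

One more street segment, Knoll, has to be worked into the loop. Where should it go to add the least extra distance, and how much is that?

+26 m — insert Knoll between Larch and Hollow.

Insertion cost between consecutive stops i–j is d(i,Knoll) + d(Knoll,j) − d(i,j):
  between Grove and Larch: 37 + 32 − 27 = 42
  between Larch and Hollow: 32 + 23 − 29 = 26
  between Hollow and Maple: 23 + 31 − 9 = 45
  between Maple and Vale: 31 + 28 − 3 = 56
  between Vale and Grove: 28 + 37 − 31 = 34
Cheapest insertion is between Larch and Hollow, adding 26.
New total = 99 + 26 = 125.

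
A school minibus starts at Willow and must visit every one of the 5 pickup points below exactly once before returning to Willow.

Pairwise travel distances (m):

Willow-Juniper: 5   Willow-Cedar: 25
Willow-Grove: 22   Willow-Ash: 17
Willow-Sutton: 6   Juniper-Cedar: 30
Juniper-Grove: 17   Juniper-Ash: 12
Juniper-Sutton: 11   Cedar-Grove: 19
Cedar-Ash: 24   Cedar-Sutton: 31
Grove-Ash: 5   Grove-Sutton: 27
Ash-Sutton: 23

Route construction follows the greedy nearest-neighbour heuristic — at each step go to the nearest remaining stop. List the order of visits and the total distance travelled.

88 m along Willow → Juniper → Sutton → Ash → Grove → Cedar → Willow.

From Willow: distances to unvisited — Juniper=5, Sutton=6, Ash=17, Grove=22, Cedar=25. Nearest is Juniper (5).
From Juniper: distances to unvisited — Sutton=11, Ash=12, Grove=17, Cedar=30. Nearest is Sutton (11).
From Sutton: distances to unvisited — Ash=23, Grove=27, Cedar=31. Nearest is Ash (23).
From Ash: distances to unvisited — Grove=5, Cedar=24. Nearest is Grove (5).
From Grove: distances to unvisited — Cedar=19. Nearest is Cedar (19).
Return Cedar→Willow: 25.
Total = 5 + 11 + 23 + 5 + 19 + 25 = 88.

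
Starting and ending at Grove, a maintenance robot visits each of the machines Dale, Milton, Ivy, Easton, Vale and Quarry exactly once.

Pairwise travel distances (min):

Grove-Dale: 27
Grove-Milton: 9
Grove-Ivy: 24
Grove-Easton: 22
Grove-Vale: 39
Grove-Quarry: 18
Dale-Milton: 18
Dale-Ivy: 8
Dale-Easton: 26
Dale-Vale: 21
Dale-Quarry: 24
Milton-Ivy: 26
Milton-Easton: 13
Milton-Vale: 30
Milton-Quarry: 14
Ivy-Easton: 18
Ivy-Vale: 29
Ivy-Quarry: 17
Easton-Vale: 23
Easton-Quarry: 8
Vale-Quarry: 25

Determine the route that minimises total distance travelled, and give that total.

Grove-Dale-Milton-Ivy-Easton-Vale-Quarry-Grove: 27+18+26+18+23+25+18 = 155
Grove-Dale-Milton-Ivy-Easton-Quarry-Vale-Grove: 27+18+26+18+8+25+39 = 161
Grove-Dale-Milton-Ivy-Vale-Easton-Quarry-Grove: 27+18+26+29+23+8+18 = 149
Grove-Dale-Milton-Ivy-Vale-Quarry-Easton-Grove: 27+18+26+29+25+8+22 = 155
Grove-Dale-Milton-Ivy-Quarry-Easton-Vale-Grove: 27+18+26+17+8+23+39 = 158
Grove-Dale-Milton-Ivy-Quarry-Vale-Easton-Grove: 27+18+26+17+25+23+22 = 158
Grove-Dale-Milton-Easton-Ivy-Vale-Quarry-Grove: 27+18+13+18+29+25+18 = 148
Grove-Dale-Milton-Easton-Ivy-Quarry-Vale-Grove: 27+18+13+18+17+25+39 = 157
… (352 more)
Grove-Milton-Quarry-Easton-Vale-Dale-Ivy-Grove: 9+14+8+23+21+8+24 = 107  ← best
The minimum is 107.
One optimal route: Grove → Milton → Quarry → Easton → Vale → Dale → Ivy → Grove (or its reverse).

Shortest round trip = 107 min.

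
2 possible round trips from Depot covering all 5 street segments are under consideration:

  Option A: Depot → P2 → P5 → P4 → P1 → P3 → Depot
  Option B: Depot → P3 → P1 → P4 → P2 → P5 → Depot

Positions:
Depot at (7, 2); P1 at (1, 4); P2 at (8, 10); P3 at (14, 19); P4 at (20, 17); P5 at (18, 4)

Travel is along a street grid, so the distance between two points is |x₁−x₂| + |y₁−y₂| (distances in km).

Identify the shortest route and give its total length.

124 km — Option A is the shortest.

Option A: 9 + 16 + 15 + 32 + 28 + 24 = 124
Option B: 24 + 28 + 32 + 19 + 16 + 13 = 132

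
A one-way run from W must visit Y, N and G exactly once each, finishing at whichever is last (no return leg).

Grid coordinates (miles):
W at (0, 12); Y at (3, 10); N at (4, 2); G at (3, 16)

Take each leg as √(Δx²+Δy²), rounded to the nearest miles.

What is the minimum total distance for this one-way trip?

There are 3! = 6 possible orderings.
W → Y → N → G: 4+8+14 = 26
W → Y → G → N: 4+6+14 = 24
W → N → Y → G: 11+8+6 = 25
W → N → G → Y: 11+14+6 = 31
W → G → Y → N: 5+6+8 = 19
W → G → N → Y: 5+14+8 = 27
The minimum is 19.
One shortest path: W → G → Y → N.

Minimum one-way distance = 19 miles.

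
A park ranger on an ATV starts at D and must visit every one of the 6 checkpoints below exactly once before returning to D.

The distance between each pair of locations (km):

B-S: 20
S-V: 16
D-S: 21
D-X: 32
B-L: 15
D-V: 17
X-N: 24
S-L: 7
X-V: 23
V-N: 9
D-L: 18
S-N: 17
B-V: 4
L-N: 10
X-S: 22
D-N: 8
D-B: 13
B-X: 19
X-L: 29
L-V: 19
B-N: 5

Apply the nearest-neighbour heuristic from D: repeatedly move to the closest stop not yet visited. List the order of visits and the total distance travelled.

D → [N:8 / B:13 / V:17 / L:18 / S:21 / X:32] → N (8)
N → [B:5 / V:9 / L:10 / S:17 / X:24] → B (5)
B → [V:4 / L:15 / X:19 / S:20] → V (4)
V → [S:16 / L:19 / X:23] → S (16)
S → [L:7 / X:22] → L (7)
L → [X:29] → X (29)
Return X→D: 32.
Total = 8 + 5 + 4 + 16 + 7 + 29 + 32 = 101.

101 km along D → N → B → V → S → L → X → D.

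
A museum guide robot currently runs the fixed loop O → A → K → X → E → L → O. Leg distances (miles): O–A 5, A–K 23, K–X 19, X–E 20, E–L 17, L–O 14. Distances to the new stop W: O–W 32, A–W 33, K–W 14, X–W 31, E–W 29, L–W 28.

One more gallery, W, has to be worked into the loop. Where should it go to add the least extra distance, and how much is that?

Adding 24 miles by placing W on the A–K leg.

Insertion cost between consecutive stops i–j is d(i,W) + d(W,j) − d(i,j):
  between O and A: 32 + 33 − 5 = 60
  between A and K: 33 + 14 − 23 = 24
  between K and X: 14 + 31 − 19 = 26
  between X and E: 31 + 29 − 20 = 40
  between E and L: 29 + 28 − 17 = 40
  between L and O: 28 + 32 − 14 = 46
Cheapest insertion is between A and K, adding 24.
New total = 98 + 24 = 122.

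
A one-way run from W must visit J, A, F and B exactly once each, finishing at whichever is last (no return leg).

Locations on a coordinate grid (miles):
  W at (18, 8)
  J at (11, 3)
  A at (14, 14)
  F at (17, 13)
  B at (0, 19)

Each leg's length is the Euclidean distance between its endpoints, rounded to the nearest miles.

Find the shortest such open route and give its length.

Minimum one-way distance = 38 miles.

There are 4! = 24 possible orderings.
W → J → A → F → B: 9+11+3+18 = 41
W → J → A → B → F: 9+11+15+18 = 53
W → J → F → A → B: 9+12+3+15 = 39
W → J → F → B → A: 9+12+18+15 = 54
W → J → B → A → F: 9+19+15+3 = 46
W → J → B → F → A: 9+19+18+3 = 49
W → A → J → F → B: 7+11+12+18 = 48
W → A → J → B → F: 7+11+19+18 = 55
W → A → F → J → B: 7+3+12+19 = 41
W → A → F → B → J: 7+3+18+19 = 47
W → A → B → J → F: 7+15+19+12 = 53
W → A → B → F → J: 7+15+18+12 = 52
W → F → J → A → B: 5+12+11+15 = 43
W → F → J → B → A: 5+12+19+15 = 51
… (10 more)
W → F → A → J → B: 5+3+11+19 = 38  ← best
The minimum is 38.
One shortest path: W → F → A → J → B.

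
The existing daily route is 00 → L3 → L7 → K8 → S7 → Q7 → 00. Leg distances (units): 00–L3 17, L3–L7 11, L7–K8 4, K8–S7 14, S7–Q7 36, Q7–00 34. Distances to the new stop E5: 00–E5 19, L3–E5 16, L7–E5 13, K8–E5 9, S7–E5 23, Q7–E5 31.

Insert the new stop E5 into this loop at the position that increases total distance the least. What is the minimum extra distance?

Minimum extra distance: 16, inserting E5 between Q7 and 00.

Insertion cost between consecutive stops i–j is d(i,E5) + d(E5,j) − d(i,j):
  between 00 and L3: 19 + 16 − 17 = 18
  between L3 and L7: 16 + 13 − 11 = 18
  between L7 and K8: 13 + 9 − 4 = 18
  between K8 and S7: 9 + 23 − 14 = 18
  between S7 and Q7: 23 + 31 − 36 = 18
  between Q7 and 00: 31 + 19 − 34 = 16
Cheapest insertion is between Q7 and 00, adding 16.
New total = 116 + 16 = 132.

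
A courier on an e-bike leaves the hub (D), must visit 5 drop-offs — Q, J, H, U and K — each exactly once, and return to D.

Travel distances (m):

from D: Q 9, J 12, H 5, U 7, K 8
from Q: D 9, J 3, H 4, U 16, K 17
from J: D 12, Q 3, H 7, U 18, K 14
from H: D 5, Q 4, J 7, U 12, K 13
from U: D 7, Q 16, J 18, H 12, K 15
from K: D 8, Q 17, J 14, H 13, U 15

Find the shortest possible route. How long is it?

With 5 stops there are 5!/2 = 60 distinct round trips (a route and its reverse cost the same).
D → Q → J → H → U → K → D: 9+3+7+12+15+8 = 54
D → Q → J → H → K → U → D: 9+3+7+13+15+7 = 54
D → Q → J → U → H → K → D: 9+3+18+12+13+8 = 63
D → Q → J → U → K → H → D: 9+3+18+15+13+5 = 63
D → Q → J → K → H → U → D: 9+3+14+13+12+7 = 58
D → Q → J → K → U → H → D: 9+3+14+15+12+5 = 58
D → Q → H → J → U → K → D: 9+4+7+18+15+8 = 61
D → Q → H → J → K → U → D: 9+4+7+14+15+7 = 56
D → Q → H → U → J → K → D: 9+4+12+18+14+8 = 65
D → Q → H → U → K → J → D: 9+4+12+15+14+12 = 66
D → Q → H → K → J → U → D: 9+4+13+14+18+7 = 65
D → Q → H → K → U → J → D: 9+4+13+15+18+12 = 71
D → Q → U → J → H → K → D: 9+16+18+7+13+8 = 71
D → Q → U → J → K → H → D: 9+16+18+14+13+5 = 75
… (46 more)
D → H → Q → J → K → U → D: 5+4+3+14+15+7 = 48  ← best
The minimum is 48.
One optimal route: D → H → Q → J → K → U → D (or its reverse).

Shortest round trip = 48 m.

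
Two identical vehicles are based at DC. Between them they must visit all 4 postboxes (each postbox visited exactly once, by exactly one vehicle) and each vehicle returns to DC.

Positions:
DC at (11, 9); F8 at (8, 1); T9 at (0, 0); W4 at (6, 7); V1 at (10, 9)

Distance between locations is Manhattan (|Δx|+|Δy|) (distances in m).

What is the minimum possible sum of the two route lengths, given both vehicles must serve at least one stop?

42 m — the smallest possible combined total.

Try each way of splitting the stops between the two vehicles (each non-empty) and, for each split, find the best tour for each vehicle:
  {F8} + {T9, W4, V1}: 22 + 40 = 62
  {T9} + {F8, W4, V1}: 40 + 26 = 66
  {F8, T9} + {W4, V1}: 40 + 14 = 54
  {W4} + {F8, T9, V1}: 14 + 40 = 54
  {F8, W4} + {T9, V1}: 26 + 40 = 66
  {T9, W4} + {F8, V1}: 40 + 22 = 62
  … (7 splits in total)
  {F8, T9, W4} + {V1}: 40 + 2 = 42  ← best
Best: vehicle 1 DC → F8 → T9 → W4 → DC = 40; vehicle 2 DC → V1 → DC = 2; combined 42.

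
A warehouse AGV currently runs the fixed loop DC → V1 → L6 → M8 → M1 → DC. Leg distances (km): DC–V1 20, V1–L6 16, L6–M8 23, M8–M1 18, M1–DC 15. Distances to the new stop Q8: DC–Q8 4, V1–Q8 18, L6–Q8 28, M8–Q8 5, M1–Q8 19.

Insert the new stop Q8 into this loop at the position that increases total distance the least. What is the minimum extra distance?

Insertion cost between consecutive stops i–j is d(i,Q8) + d(Q8,j) − d(i,j):
  between DC and V1: 4 + 18 − 20 = 2
  between V1 and L6: 18 + 28 − 16 = 30
  between L6 and M8: 28 + 5 − 23 = 10
  between M8 and M1: 5 + 19 − 18 = 6
  between M1 and DC: 19 + 4 − 15 = 8
Cheapest insertion is between DC and V1, adding 2.
New total = 92 + 2 = 94.

Minimum extra distance: 2 km, inserting Q8 between DC and V1.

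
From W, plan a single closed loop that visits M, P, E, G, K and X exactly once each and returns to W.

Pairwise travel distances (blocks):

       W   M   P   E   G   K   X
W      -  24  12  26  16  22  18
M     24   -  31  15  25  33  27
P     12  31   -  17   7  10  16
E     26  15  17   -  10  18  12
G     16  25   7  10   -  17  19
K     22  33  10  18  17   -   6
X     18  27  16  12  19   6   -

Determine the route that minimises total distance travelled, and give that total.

There are 360 distinct closed tours to check (reversals are equivalent).
W → M → P → E → G → K → X → W: 24+31+17+10+17+6+18 = 123
W → M → P → E → G → X → K → W: 24+31+17+10+19+6+22 = 129
W → M → P → E → K → G → X → W: 24+31+17+18+17+19+18 = 144
W → M → P → E → K → X → G → W: 24+31+17+18+6+19+16 = 131
W → M → P → E → X → G → K → W: 24+31+17+12+19+17+22 = 142
W → M → P → E → X → K → G → W: 24+31+17+12+6+17+16 = 123
W → M → P → G → E → K → X → W: 24+31+7+10+18+6+18 = 114
W → M → P → G → E → X → K → W: 24+31+7+10+12+6+22 = 112
… (352 more)
W → M → E → G → P → K → X → W: 24+15+10+7+10+6+18 = 90  ← best
The minimum is 90.
One optimal route: W → M → E → G → P → K → X → W (or its reverse).

Shortest round trip = 90 blocks.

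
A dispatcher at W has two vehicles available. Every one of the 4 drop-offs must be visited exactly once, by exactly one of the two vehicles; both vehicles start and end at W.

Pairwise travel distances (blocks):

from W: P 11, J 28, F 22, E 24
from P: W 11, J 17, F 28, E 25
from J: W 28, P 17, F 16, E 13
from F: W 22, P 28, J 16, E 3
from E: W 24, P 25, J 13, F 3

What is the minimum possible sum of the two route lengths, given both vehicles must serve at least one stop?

88 blocks — the smallest possible combined total.

Try each way of splitting the stops between the two vehicles (each non-empty) and, for each split, find the best tour for each vehicle:
  {P} + {J, F, E}: 22 + 66 = 88
  {J} + {P, F, E}: 56 + 61 = 117
  {P, J} + {F, E}: 56 + 49 = 105
  {F} + {P, J, E}: 44 + 65 = 109
  {P, F} + {J, E}: 61 + 65 = 126
  {J, F} + {P, E}: 66 + 60 = 126
  … (7 splits in total)
Best: vehicle 1 W → P → W = 22; vehicle 2 W → J → E → F → W = 66; combined 88.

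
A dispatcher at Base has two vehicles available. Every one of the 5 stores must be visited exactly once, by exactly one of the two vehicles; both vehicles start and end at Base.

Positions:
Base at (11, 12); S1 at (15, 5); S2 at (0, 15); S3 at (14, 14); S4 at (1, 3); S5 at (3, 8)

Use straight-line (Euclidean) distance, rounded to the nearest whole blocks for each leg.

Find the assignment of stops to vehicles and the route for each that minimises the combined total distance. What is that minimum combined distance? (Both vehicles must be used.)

Try each way of splitting the stops between the two vehicles (each non-empty) and, for each split, find the best tour for each vehicle:
  {S1} + {S2, S3, S4, S5}: 16 + 44 = 60
  {S2} + {S1, S3, S4, S5}: 22 + 41 = 63
  {S1, S2} + {S3, S4, S5}: 37 + 35 = 72
  {S3} + {S1, S2, S4, S5}: 8 + 46 = 54
  {S1, S3} + {S2, S4, S5}: 21 + 37 = 58
  {S2, S3} + {S1, S4, S5}: 29 + 36 = 65
  … (15 splits in total)
Best: vehicle 1 Base → S3 → Base = 8; vehicle 2 Base → S1 → S4 → S5 → S2 → Base = 46; combined 54.

54 blocks — the smallest possible combined total.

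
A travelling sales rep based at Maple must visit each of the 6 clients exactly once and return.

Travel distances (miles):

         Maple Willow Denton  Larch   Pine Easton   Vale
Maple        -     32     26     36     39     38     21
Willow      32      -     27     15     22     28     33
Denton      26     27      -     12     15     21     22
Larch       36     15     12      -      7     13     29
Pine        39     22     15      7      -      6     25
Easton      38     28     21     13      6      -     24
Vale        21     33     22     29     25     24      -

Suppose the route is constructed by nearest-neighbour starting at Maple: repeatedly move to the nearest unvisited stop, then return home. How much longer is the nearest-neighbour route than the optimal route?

4 miles longer than the optimal tour.

Maple: Vale=21, Denton=26, Willow=32, Larch=36, Easton=38, Pine=39 ⇒ Vale
Vale: Denton=22, Easton=24, Pine=25, Larch=29, Willow=33 ⇒ Denton
Denton: Larch=12, Pine=15, Easton=21, Willow=27 ⇒ Larch
Larch: Pine=7, Easton=13, Willow=15 ⇒ Pine
Pine: Easton=6, Willow=22 ⇒ Easton
Easton: Willow=28 ⇒ Willow
NN route Maple → Vale → Denton → Larch → Pine → Easton → Willow → Maple costs 128.
Optimal: Maple → Willow → Larch → Pine → Easton → Denton → Vale → Maple costs 124 (by enumerating all 360 distinct tours).
Excess = 128 − 124 = 4.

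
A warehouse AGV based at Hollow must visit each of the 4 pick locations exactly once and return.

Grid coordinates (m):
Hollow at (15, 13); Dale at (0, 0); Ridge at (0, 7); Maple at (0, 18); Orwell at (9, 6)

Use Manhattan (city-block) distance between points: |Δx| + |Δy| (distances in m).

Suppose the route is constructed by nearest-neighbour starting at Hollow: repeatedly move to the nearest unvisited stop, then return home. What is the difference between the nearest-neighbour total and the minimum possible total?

The nearest-neighbour route is 2 m longer than optimal.

From Hollow: Orwell=13, Maple=20, Ridge=21, Dale=28 → choose Orwell (13).
From Orwell: Ridge=10, Dale=15, Maple=21 → choose Ridge (10).
From Ridge: Dale=7, Maple=11 → choose Dale (7).
From Dale: Maple=18 → choose Maple (18).
NN route Hollow → Orwell → Ridge → Dale → Maple → Hollow costs 68.
Optimal: Hollow → Maple → Ridge → Dale → Orwell → Hollow costs 66 (by enumerating all 12 distinct tours).
Excess = 68 − 66 = 2.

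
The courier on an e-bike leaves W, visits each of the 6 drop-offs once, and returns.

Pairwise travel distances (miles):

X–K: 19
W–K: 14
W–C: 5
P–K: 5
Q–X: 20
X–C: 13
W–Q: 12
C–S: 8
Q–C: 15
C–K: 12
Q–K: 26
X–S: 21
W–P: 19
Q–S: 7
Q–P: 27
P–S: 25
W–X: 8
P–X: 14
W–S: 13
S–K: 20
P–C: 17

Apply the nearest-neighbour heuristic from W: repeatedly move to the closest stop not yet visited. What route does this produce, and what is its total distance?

W → [C:5 / X:8 / Q:12 / S:13 / K:14 / P:19] → C (5)
C → [S:8 / K:12 / X:13 / Q:15 / P:17] → S (8)
S → [Q:7 / K:20 / X:21 / P:25] → Q (7)
Q → [X:20 / K:26 / P:27] → X (20)
X → [P:14 / K:19] → P (14)
P → [K:5] → K (5)
Return K→W: 14.
Total = 5 + 8 + 7 + 20 + 14 + 5 + 14 = 73.

Nearest-neighbour total = 73 miles; route W → C → S → Q → X → P → K → W.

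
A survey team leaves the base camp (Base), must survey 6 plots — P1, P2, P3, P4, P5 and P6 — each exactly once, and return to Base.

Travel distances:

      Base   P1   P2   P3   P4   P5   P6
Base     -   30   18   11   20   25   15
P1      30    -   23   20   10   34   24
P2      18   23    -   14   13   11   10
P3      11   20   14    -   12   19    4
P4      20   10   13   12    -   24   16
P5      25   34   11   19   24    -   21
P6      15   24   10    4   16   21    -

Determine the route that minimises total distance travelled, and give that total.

There are 360 distinct closed tours to check (reversals are equivalent).
Base - P1 - P2 - P3 - P4 - P5 - P6 - Base: 30+23+14+12+24+21+15 = 139
Base - P1 - P2 - P3 - P4 - P6 - P5 - Base: 30+23+14+12+16+21+25 = 141
Base - P1 - P2 - P3 - P5 - P4 - P6 - Base: 30+23+14+19+24+16+15 = 141
Base - P1 - P2 - P3 - P5 - P6 - P4 - Base: 30+23+14+19+21+16+20 = 143
Base - P1 - P2 - P3 - P6 - P4 - P5 - Base: 30+23+14+4+16+24+25 = 136
Base - P1 - P2 - P3 - P6 - P5 - P4 - Base: 30+23+14+4+21+24+20 = 136
Base - P1 - P2 - P4 - P3 - P5 - P6 - Base: 30+23+13+12+19+21+15 = 133
Base - P1 - P2 - P4 - P3 - P6 - P5 - Base: 30+23+13+12+4+21+25 = 128
… (352 more)
Base - P3 - P6 - P1 - P4 - P2 - P5 - Base: 11+4+24+10+13+11+25 = 98  ← best
The minimum is 98.
One optimal route: Base → P3 → P6 → P1 → P4 → P2 → P5 → Base (or its reverse).

Minimum total distance: 98.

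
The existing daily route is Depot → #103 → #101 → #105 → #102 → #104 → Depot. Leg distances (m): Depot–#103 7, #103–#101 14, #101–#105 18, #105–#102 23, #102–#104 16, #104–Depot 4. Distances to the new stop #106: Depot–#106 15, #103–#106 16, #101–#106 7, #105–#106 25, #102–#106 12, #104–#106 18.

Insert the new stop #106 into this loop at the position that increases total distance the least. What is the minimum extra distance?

Minimum extra distance: 9 m, inserting #106 between #103 and #101.

Insertion cost between consecutive stops i–j is d(i,#106) + d(#106,j) − d(i,j):
  between Depot and #103: 15 + 16 − 7 = 24
  between #103 and #101: 16 + 7 − 14 = 9
  between #101 and #105: 7 + 25 − 18 = 14
  between #105 and #102: 25 + 12 − 23 = 14
  between #102 and #104: 12 + 18 − 16 = 14
  between #104 and Depot: 18 + 15 − 4 = 29
Cheapest insertion is between #103 and #101, adding 9.
New total = 82 + 9 = 91.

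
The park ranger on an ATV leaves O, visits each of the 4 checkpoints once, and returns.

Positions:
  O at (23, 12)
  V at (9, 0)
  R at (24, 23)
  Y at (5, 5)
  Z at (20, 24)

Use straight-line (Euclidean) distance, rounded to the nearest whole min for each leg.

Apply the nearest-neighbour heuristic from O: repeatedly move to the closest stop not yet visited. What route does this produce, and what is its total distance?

Nearest-neighbour total = 63 min; route O → R → Z → Y → V → O.

O → [R:11 / Z:12 / V:18 / Y:19] → R (11)
R → [Z:4 / Y:26 / V:27] → Z (4)
Z → [Y:24 / V:26] → Y (24)
Y → [V:6] → V (6)
Return V→O: 18.
Total = 11 + 4 + 24 + 6 + 18 = 63.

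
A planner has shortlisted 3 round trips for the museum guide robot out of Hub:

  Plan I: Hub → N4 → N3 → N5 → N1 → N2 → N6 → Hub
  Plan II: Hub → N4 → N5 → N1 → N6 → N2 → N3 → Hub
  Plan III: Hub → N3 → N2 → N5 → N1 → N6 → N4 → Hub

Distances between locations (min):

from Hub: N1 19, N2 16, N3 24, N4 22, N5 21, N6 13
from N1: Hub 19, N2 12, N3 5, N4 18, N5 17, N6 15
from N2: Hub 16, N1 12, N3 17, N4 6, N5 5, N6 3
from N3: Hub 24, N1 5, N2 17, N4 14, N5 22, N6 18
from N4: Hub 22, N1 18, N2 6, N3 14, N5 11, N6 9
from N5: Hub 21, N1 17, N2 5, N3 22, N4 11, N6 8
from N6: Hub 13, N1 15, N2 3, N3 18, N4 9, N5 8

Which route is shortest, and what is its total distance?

Shortest is Plan I, total 103 min.

Plan I: 22 + 14 + 22 + 17 + 12 + 3 + 13 = 103
Plan II: 22 + 11 + 17 + 15 + 3 + 17 + 24 = 109
Plan III: 24 + 17 + 5 + 17 + 15 + 9 + 22 = 109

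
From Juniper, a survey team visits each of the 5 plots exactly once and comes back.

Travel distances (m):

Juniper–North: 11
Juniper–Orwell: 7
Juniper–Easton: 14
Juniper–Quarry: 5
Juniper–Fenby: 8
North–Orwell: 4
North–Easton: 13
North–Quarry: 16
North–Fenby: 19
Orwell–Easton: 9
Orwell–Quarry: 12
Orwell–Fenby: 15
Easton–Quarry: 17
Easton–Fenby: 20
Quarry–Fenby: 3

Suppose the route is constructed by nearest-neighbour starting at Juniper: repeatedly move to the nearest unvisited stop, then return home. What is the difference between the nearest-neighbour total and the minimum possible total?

From Juniper: Quarry=5, Orwell=7, Fenby=8, North=11, Easton=14 → choose Quarry (5).
From Quarry: Fenby=3, Orwell=12, North=16, Easton=17 → choose Fenby (3).
From Fenby: Orwell=15, North=19, Easton=20 → choose Orwell (15).
From Orwell: North=4, Easton=9 → choose North (4).
From North: Easton=13 → choose Easton (13).
NN route Juniper → Quarry → Fenby → Orwell → North → Easton → Juniper costs 54.
Optimal: Juniper → North → Orwell → Easton → Quarry → Fenby → Juniper costs 52 (by enumerating all 60 distinct tours).
Excess = 54 − 52 = 2.

The nearest-neighbour route is 2 m longer than optimal.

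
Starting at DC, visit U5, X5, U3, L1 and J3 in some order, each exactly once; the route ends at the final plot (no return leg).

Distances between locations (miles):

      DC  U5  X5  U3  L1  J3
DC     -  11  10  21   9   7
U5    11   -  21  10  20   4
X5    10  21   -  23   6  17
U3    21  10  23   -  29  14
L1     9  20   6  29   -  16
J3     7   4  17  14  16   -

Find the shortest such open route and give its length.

There are 5! = 120 possible orderings.
DC → U5 → X5 → U3 → L1 → J3: 11+21+23+29+16 = 100
DC → U5 → X5 → U3 → J3 → L1: 11+21+23+14+16 = 85
DC → U5 → X5 → L1 → U3 → J3: 11+21+6+29+14 = 81
DC → U5 → X5 → L1 → J3 → U3: 11+21+6+16+14 = 68
DC → U5 → X5 → J3 → U3 → L1: 11+21+17+14+29 = 92
DC → U5 → X5 → J3 → L1 → U3: 11+21+17+16+29 = 94
DC → U5 → U3 → X5 → L1 → J3: 11+10+23+6+16 = 66
DC → U5 → U3 → X5 → J3 → L1: 11+10+23+17+16 = 77
DC → U5 → U3 → L1 → X5 → J3: 11+10+29+6+17 = 73
DC → U5 → U3 → L1 → J3 → X5: 11+10+29+16+17 = 83
DC → U5 → U3 → J3 → X5 → L1: 11+10+14+17+6 = 58
DC → U5 → U3 → J3 → L1 → X5: 11+10+14+16+6 = 57
DC → U5 → L1 → X5 → U3 → J3: 11+20+6+23+14 = 74
DC → U5 → L1 → X5 → J3 → U3: 11+20+6+17+14 = 68
… (106 more)
DC → X5 → L1 → J3 → U5 → U3: 10+6+16+4+10 = 46  ← best
The minimum is 46.
One shortest path: DC → X5 → L1 → J3 → U5 → U3.

Minimum one-way distance = 46 miles.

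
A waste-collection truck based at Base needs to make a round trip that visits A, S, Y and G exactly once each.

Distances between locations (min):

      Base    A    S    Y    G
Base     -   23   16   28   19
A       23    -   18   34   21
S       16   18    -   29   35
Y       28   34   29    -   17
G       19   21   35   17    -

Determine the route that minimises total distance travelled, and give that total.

There are 12 distinct closed tours to check (reversals are equivalent).
Base→A→S→Y→G→Base: 23+18+29+17+19 = 106
Base→A→S→G→Y→Base: 23+18+35+17+28 = 121
Base→A→Y→S→G→Base: 23+34+29+35+19 = 140
Base→A→Y→G→S→Base: 23+34+17+35+16 = 125
Base→A→G→S→Y→Base: 23+21+35+29+28 = 136
Base→A→G→Y→S→Base: 23+21+17+29+16 = 106
Base→S→A→Y→G→Base: 16+18+34+17+19 = 104
Base→S→A→G→Y→Base: 16+18+21+17+28 = 100
Base→S→Y→A→G→Base: 16+29+34+21+19 = 119
Base→S→G→A→Y→Base: 16+35+21+34+28 = 134
Base→Y→A→S→G→Base: 28+34+18+35+19 = 134
Base→Y→S→A→G→Base: 28+29+18+21+19 = 115
The minimum is 100.
One optimal route: Base → S → A → G → Y → Base (or its reverse).

Minimum total distance: 100 min.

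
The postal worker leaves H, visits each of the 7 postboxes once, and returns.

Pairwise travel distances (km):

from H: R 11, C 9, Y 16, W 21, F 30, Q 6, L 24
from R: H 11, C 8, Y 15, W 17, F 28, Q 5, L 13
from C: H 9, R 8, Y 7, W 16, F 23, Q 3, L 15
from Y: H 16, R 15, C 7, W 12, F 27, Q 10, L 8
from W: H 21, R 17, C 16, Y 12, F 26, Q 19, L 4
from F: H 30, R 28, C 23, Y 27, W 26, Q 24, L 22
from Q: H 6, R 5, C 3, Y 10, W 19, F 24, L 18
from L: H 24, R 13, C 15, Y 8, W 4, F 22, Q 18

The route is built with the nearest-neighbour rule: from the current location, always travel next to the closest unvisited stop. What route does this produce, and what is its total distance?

103 km along H → Q → C → Y → L → W → R → F → H.

At H the remaining stops are Q 6, C 9, R 11, Y 16, W 21, L 24, F 30; go to Q.
At Q the remaining stops are C 3, R 5, Y 10, L 18, W 19, F 24; go to C.
At C the remaining stops are Y 7, R 8, L 15, W 16, F 23; go to Y.
At Y the remaining stops are L 8, W 12, R 15, F 27; go to L.
At L the remaining stops are W 4, R 13, F 22; go to W.
At W the remaining stops are R 17, F 26; go to R.
At R the remaining stops are F 28; go to F.
Return F→H: 30.
Total = 6 + 3 + 7 + 8 + 4 + 17 + 28 + 30 = 103.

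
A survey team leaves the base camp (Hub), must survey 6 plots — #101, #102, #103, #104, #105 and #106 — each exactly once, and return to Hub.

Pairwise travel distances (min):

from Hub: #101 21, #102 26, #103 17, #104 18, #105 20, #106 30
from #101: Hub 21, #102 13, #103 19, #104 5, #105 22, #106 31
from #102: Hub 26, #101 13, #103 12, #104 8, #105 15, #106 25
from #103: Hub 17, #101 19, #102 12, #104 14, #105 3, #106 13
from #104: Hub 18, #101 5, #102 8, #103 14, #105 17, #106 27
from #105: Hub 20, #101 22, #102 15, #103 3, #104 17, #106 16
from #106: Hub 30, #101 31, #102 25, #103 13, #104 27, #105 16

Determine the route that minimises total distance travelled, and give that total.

Shortest round trip = 95 min.

Hub→#101→#102→#103→#104→#105→#106→Hub: 21+13+12+14+17+16+30 = 123
Hub→#101→#102→#103→#104→#106→#105→Hub: 21+13+12+14+27+16+20 = 123
Hub→#101→#102→#103→#105→#104→#106→Hub: 21+13+12+3+17+27+30 = 123
Hub→#101→#102→#103→#105→#106→#104→Hub: 21+13+12+3+16+27+18 = 110
Hub→#101→#102→#103→#106→#104→#105→Hub: 21+13+12+13+27+17+20 = 123
Hub→#101→#102→#103→#106→#105→#104→Hub: 21+13+12+13+16+17+18 = 110
Hub→#101→#102→#104→#103→#105→#106→Hub: 21+13+8+14+3+16+30 = 105
Hub→#101→#102→#104→#103→#106→#105→Hub: 21+13+8+14+13+16+20 = 105
… (352 more)
Hub→#101→#104→#102→#103→#105→#106→Hub: 21+5+8+12+3+16+30 = 95  ← best
The minimum is 95.
One optimal route: Hub → #101 → #104 → #102 → #103 → #105 → #106 → Hub (or its reverse).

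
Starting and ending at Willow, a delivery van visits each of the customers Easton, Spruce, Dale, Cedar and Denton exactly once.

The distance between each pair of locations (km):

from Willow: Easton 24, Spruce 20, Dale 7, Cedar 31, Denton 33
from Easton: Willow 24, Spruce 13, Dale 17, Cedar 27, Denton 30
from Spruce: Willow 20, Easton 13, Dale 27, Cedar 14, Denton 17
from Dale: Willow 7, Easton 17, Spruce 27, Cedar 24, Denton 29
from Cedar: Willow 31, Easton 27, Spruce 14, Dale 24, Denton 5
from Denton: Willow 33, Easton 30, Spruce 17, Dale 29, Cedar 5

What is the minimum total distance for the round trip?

There are 60 distinct closed tours to check (reversals are equivalent).
Willow→Easton→Spruce→Dale→Cedar→Denton→Willow: 24+13+27+24+5+33 = 126
Willow→Easton→Spruce→Dale→Denton→Cedar→Willow: 24+13+27+29+5+31 = 129
Willow→Easton→Spruce→Cedar→Dale→Denton→Willow: 24+13+14+24+29+33 = 137
Willow→Easton→Spruce→Cedar→Denton→Dale→Willow: 24+13+14+5+29+7 = 92
Willow→Easton→Spruce→Denton→Dale→Cedar→Willow: 24+13+17+29+24+31 = 138
Willow→Easton→Spruce→Denton→Cedar→Dale→Willow: 24+13+17+5+24+7 = 90
Willow→Easton→Dale→Spruce→Cedar→Denton→Willow: 24+17+27+14+5+33 = 120
Willow→Easton→Dale→Spruce→Denton→Cedar→Willow: 24+17+27+17+5+31 = 121
Willow→Easton→Dale→Cedar→Spruce→Denton→Willow: 24+17+24+14+17+33 = 129
Willow→Easton→Dale→Cedar→Denton→Spruce→Willow: 24+17+24+5+17+20 = 107
Willow→Easton→Dale→Denton→Spruce→Cedar→Willow: 24+17+29+17+14+31 = 132
Willow→Easton→Dale→Denton→Cedar→Spruce→Willow: 24+17+29+5+14+20 = 109
Willow→Easton→Cedar→Spruce→Dale→Denton→Willow: 24+27+14+27+29+33 = 154
Willow→Easton→Cedar→Spruce→Denton→Dale→Willow: 24+27+14+17+29+7 = 118
… (46 more)
Willow→Dale→Easton→Spruce→Cedar→Denton→Willow: 7+17+13+14+5+33 = 89  ← best
The minimum is 89.
One optimal route: Willow → Dale → Easton → Spruce → Cedar → Denton → Willow (or its reverse).

89 km — the shortest possible round trip.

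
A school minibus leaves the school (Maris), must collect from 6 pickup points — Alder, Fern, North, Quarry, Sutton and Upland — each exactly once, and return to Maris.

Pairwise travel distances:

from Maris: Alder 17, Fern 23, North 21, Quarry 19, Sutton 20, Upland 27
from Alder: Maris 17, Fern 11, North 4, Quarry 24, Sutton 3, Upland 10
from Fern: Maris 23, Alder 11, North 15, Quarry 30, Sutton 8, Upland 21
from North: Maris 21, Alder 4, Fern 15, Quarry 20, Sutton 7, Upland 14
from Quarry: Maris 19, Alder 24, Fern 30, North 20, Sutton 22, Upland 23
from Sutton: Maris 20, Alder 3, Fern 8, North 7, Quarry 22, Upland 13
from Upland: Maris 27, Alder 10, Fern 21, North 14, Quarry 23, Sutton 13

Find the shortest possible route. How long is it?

There are 360 distinct closed tours to check (reversals are equivalent).
Maris - Alder - Fern - North - Quarry - Sutton - Upland - Maris: 17+11+15+20+22+13+27 = 125
Maris - Alder - Fern - North - Quarry - Upland - Sutton - Maris: 17+11+15+20+23+13+20 = 119
Maris - Alder - Fern - North - Sutton - Quarry - Upland - Maris: 17+11+15+7+22+23+27 = 122
Maris - Alder - Fern - North - Sutton - Upland - Quarry - Maris: 17+11+15+7+13+23+19 = 105
Maris - Alder - Fern - North - Upland - Quarry - Sutton - Maris: 17+11+15+14+23+22+20 = 122
Maris - Alder - Fern - North - Upland - Sutton - Quarry - Maris: 17+11+15+14+13+22+19 = 111
Maris - Alder - Fern - Quarry - North - Sutton - Upland - Maris: 17+11+30+20+7+13+27 = 125
Maris - Alder - Fern - Quarry - North - Upland - Sutton - Maris: 17+11+30+20+14+13+20 = 125
… (352 more)
Maris - Fern - Sutton - Alder - North - Upland - Quarry - Maris: 23+8+3+4+14+23+19 = 94  ← best
The minimum is 94.
One optimal route: Maris → Fern → Sutton → Alder → North → Upland → Quarry → Maris (or its reverse).

Minimum total distance: 94.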